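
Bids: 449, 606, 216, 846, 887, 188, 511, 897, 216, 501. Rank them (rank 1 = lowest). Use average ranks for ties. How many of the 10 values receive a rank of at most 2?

1

Sorted (ascending): 188, 216, 216, 449, 501, 511, 606, 846, 887, 897
The 2 values of 216 occupy positions 2–3 → average rank (2+3)/2 = 2.5.
Ranks ≤ 2: {1} → 1 value.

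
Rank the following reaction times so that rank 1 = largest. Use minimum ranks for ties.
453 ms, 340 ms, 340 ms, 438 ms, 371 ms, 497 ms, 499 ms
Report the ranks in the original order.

3, 6, 6, 4, 5, 2, 1

Sorted (descending): 499, 497, 453, 438, 371, 340, 340
The 2 values of 340 occupy positions 6–7 → each gets rank 6.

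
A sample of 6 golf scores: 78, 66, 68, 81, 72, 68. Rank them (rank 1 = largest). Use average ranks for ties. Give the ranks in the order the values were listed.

2, 6, 4.5, 1, 3, 4.5

Sorted (descending): 81, 78, 72, 68, 68, 66
The 2 values of 68 occupy positions 4–5 → average rank (4+5)/2 = 4.5.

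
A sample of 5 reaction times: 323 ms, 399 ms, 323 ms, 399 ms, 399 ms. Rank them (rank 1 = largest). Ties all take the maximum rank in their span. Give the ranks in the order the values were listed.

5, 3, 5, 3, 3

Sorted (descending): 399, 399, 399, 323, 323
The 3 values of 399 occupy positions 1–3 → each gets rank 3.
The 2 values of 323 occupy positions 4–5 → each gets rank 5.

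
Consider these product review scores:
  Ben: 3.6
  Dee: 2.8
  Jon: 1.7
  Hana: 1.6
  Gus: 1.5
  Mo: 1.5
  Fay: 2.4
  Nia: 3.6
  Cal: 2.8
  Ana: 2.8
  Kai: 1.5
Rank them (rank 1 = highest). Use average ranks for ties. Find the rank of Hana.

Sorted (descending): 3.6, 3.6, 2.8, 2.8, 2.8, 2.4, 1.7, 1.6, 1.5, 1.5, 1.5
The 2 values of 3.6 occupy positions 1–2 → average rank (1+2)/2 = 1.5.
The 3 values of 2.8 occupy positions 3–5 → average rank 4.
The 3 values of 1.5 occupy positions 9–11 → average rank 10.
Hana has value 1.6 → rank 8.

8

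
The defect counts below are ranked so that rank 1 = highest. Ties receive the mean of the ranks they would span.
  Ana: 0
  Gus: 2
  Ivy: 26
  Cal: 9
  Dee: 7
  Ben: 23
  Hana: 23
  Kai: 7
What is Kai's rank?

5.5

Sorted (descending): 26, 23, 23, 9, 7, 7, 2, 0
The 2 values of 23 occupy positions 2–3 → average rank (2+3)/2 = 2.5.
The 2 values of 7 occupy positions 5–6 → average rank (5+6)/2 = 5.5.
Kai has value 7 → rank 5.5.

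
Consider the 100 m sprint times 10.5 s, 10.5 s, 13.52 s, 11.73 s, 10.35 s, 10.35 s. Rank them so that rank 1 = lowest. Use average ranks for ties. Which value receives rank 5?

11.73

Sorted (ascending): 10.35, 10.35, 10.5, 10.5, 11.73, 13.52
The 2 values of 10.35 occupy positions 1–2 → average rank (1+2)/2 = 1.5.
The 2 values of 10.5 occupy positions 3–4 → average rank (3+4)/2 = 3.5.
Rank 5 → value 11.73.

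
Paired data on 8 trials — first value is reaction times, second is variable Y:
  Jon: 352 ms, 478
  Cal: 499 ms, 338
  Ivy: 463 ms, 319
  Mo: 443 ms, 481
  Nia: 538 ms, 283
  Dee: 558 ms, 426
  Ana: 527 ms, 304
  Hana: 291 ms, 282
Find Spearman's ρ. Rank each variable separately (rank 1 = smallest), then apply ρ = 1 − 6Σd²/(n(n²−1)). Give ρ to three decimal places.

-0.048

Ranks of variable 1: 2, 5, 4, 3, 7, 8, 6, 1
Ranks of variable 2: 7, 5, 4, 8, 2, 6, 3, 1
d = r₁ − r₂: -5, 0, 0, -5, 5, 2, 3, 0
d²: 25, 0, 0, 25, 25, 4, 9, 0; Σd² = 88
ρ = 1 − 6·88/(8·63) = 1 − 528/504 = -0.048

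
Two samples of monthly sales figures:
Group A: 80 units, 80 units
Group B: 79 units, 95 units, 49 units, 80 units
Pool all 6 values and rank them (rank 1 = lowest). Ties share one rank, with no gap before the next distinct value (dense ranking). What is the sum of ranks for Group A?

Sorted (ascending): 49, 79, 80, 80, 80, 95
The 3 values of 80 share dense rank 3.
Remaining distinct values take the next consecutive integers.
Group A values → pooled ranks: 80→3, 80→3
Rank sum = 3 + 3 = 6

6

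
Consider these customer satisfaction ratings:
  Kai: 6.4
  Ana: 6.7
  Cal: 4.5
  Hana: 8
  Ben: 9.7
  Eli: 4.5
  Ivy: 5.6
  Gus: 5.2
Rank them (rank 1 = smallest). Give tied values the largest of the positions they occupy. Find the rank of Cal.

Sorted (ascending): 4.5, 4.5, 5.2, 5.6, 6.4, 6.7, 8, 9.7
The 2 values of 4.5 occupy positions 1–2 → each gets rank 2.
Cal has value 4.5 → rank 2.

2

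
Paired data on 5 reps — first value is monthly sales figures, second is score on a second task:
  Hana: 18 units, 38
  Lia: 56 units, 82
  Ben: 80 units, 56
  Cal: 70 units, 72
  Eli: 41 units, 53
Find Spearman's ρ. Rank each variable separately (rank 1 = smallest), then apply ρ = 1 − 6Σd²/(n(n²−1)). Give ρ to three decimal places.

0.600

Ranks of variable 1: 1, 3, 5, 4, 2
Ranks of variable 2: 1, 5, 3, 4, 2
d = r₁ − r₂: 0, -2, 2, 0, 0
d²: 0, 4, 4, 0, 0; Σd² = 8
ρ = 1 − 6·8/(5·24) = 1 − 48/120 = 0.600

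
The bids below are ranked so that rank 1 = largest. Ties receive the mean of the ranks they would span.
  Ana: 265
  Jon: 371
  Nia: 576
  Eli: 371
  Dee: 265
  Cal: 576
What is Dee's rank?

Sorted (descending): 576, 576, 371, 371, 265, 265
The 2 values of 576 occupy positions 1–2 → average rank (1+2)/2 = 1.5.
The 2 values of 371 occupy positions 3–4 → average rank (3+4)/2 = 3.5.
The 2 values of 265 occupy positions 5–6 → average rank (5+6)/2 = 5.5.
Dee has value 265 → rank 5.5.

5.5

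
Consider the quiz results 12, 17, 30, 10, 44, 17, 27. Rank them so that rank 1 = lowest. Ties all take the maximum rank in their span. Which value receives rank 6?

30

Sorted (ascending): 10, 12, 17, 17, 27, 30, 44
The 2 values of 17 occupy positions 3–4 → each gets rank 4.
Rank 6 → value 30.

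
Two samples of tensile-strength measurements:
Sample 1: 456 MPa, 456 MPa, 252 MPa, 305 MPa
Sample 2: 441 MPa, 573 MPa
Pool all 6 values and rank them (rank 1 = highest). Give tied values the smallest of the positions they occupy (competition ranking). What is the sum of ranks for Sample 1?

15

Sorted (descending): 573, 456, 456, 441, 305, 252
The 2 values of 456 occupy positions 2–3 → each gets rank 2.
Sample 1 values → pooled ranks: 456→2, 456→2, 252→6, 305→5
Rank sum = 2 + 2 + 6 + 5 = 15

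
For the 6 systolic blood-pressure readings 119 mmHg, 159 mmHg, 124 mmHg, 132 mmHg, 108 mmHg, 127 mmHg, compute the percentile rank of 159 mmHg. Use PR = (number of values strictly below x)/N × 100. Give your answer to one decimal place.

83.3

N = 6.
Strictly below 159: 5. Equal to 159: 1.
PR = 5/6 × 100 = 83.3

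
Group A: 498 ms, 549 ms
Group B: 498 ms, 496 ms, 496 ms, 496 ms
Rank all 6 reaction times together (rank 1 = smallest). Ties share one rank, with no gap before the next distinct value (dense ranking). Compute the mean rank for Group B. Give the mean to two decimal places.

1.25

Sorted (ascending): 496, 496, 496, 498, 498, 549
The 3 values of 496 share dense rank 1.
The 2 values of 498 share dense rank 2.
Remaining distinct values take the next consecutive integers.
Group B values → pooled ranks: 498→2, 496→1, 496→1, 496→1
Mean rank = (2 + 1 + 1 + 1) / 4 = 1.25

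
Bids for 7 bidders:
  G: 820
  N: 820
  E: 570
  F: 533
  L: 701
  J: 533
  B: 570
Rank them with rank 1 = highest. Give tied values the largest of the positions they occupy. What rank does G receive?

2

Sorted (descending): 820, 820, 701, 570, 570, 533, 533
The 2 values of 820 occupy positions 1–2 → each gets rank 2.
The 2 values of 570 occupy positions 4–5 → each gets rank 5.
The 2 values of 533 occupy positions 6–7 → each gets rank 7.
G has value 820 → rank 2.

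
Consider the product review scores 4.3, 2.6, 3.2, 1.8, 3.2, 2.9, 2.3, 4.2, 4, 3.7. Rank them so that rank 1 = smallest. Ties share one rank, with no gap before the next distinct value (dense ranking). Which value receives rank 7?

4

Sorted (ascending): 1.8, 2.3, 2.6, 2.9, 3.2, 3.2, 3.7, 4, 4.2, 4.3
The 2 values of 3.2 share dense rank 5.
Remaining distinct values take the next consecutive integers.
Rank 7 → value 4.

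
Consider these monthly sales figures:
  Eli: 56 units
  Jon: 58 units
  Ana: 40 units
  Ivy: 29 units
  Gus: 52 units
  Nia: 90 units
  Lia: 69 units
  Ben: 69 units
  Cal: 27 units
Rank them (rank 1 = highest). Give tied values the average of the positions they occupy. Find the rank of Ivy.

8

Sorted (descending): 90, 69, 69, 58, 56, 52, 40, 29, 27
The 2 values of 69 occupy positions 2–3 → average rank (2+3)/2 = 2.5.
Ivy has value 29 units → rank 8.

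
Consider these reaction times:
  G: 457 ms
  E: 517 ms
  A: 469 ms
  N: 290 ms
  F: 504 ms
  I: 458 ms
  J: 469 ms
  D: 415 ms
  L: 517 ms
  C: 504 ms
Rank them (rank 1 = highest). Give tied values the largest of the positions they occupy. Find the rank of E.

2

Sorted (descending): 517, 517, 504, 504, 469, 469, 458, 457, 415, 290
The 2 values of 517 occupy positions 1–2 → each gets rank 2.
The 2 values of 504 occupy positions 3–4 → each gets rank 4.
The 2 values of 469 occupy positions 5–6 → each gets rank 6.
E has value 517 ms → rank 2.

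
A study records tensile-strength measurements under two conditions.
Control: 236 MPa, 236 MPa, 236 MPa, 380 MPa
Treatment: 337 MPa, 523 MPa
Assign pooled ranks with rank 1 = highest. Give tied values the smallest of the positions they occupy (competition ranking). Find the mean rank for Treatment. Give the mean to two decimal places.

2.00

Sorted (descending): 523, 380, 337, 236, 236, 236
The 3 values of 236 occupy positions 4–6 → each gets rank 4.
Treatment values → pooled ranks: 337→3, 523→1
Mean rank = (3 + 1) / 2 = 2.00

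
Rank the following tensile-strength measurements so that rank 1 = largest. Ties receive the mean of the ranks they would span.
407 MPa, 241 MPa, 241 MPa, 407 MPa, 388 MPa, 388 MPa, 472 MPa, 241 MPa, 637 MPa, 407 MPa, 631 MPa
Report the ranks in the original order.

Sorted (descending): 637, 631, 472, 407, 407, 407, 388, 388, 241, 241, 241
The 3 values of 407 occupy positions 4–6 → average rank 5.
The 2 values of 388 occupy positions 7–8 → average rank (7+8)/2 = 7.5.
The 3 values of 241 occupy positions 9–11 → average rank 10.

5, 10, 10, 5, 7.5, 7.5, 3, 10, 1, 5, 2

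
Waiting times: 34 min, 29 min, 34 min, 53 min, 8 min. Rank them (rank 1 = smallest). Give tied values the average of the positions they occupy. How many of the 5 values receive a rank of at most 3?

2

Sorted (ascending): 8, 29, 34, 34, 53
The 2 values of 34 occupy positions 3–4 → average rank (3+4)/2 = 3.5.
Ranks ≤ 3: {1, 2} → 2 values.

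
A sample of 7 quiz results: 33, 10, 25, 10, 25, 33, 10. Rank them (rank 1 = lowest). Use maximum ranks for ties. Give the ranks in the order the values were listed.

7, 3, 5, 3, 5, 7, 3

Sorted (ascending): 10, 10, 10, 25, 25, 33, 33
The 3 values of 10 occupy positions 1–3 → each gets rank 3.
The 2 values of 25 occupy positions 4–5 → each gets rank 5.
The 2 values of 33 occupy positions 6–7 → each gets rank 7.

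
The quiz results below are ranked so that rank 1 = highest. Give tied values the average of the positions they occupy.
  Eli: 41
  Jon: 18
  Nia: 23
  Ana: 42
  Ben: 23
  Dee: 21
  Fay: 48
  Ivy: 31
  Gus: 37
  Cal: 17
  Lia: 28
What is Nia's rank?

Sorted (descending): 48, 42, 41, 37, 31, 28, 23, 23, 21, 18, 17
The 2 values of 23 occupy positions 7–8 → average rank (7+8)/2 = 7.5.
Nia has value 23 → rank 7.5.

7.5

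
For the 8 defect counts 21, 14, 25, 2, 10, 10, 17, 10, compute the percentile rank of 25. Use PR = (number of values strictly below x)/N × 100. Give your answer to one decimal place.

87.5

N = 8.
Strictly below 25: 7. Equal to 25: 1.
PR = 7/8 × 100 = 87.5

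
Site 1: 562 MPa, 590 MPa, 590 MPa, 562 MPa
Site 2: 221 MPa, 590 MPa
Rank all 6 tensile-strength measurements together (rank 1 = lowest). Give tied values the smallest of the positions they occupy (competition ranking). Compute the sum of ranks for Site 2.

Sorted (ascending): 221, 562, 562, 590, 590, 590
The 2 values of 562 occupy positions 2–3 → each gets rank 2.
The 3 values of 590 occupy positions 4–6 → each gets rank 4.
Site 2 values → pooled ranks: 221→1, 590→4
Rank sum = 1 + 4 = 5

5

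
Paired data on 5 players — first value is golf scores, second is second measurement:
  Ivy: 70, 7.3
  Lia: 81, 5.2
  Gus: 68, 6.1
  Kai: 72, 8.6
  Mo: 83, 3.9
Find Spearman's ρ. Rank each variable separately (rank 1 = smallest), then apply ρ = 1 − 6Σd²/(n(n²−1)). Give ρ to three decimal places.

-0.600

Ranks of variable 1: 2, 4, 1, 3, 5
Ranks of variable 2: 4, 2, 3, 5, 1
d = r₁ − r₂: -2, 2, -2, -2, 4
d²: 4, 4, 4, 4, 16; Σd² = 32
ρ = 1 − 6·32/(5·24) = 1 − 192/120 = -0.600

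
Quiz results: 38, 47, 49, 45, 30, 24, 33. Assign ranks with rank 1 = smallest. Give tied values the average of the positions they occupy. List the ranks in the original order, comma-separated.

Sorted (ascending): 24, 30, 33, 38, 45, 47, 49
No ties — each value takes its position as its rank.

4, 6, 7, 5, 2, 1, 3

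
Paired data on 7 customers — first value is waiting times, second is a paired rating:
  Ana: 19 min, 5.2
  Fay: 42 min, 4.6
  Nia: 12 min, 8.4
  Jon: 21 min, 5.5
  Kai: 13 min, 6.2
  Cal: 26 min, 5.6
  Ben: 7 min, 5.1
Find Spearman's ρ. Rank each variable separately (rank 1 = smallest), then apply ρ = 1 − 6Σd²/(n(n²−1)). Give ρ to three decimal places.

Ranks of variable 1: 4, 7, 2, 5, 3, 6, 1
Ranks of variable 2: 3, 1, 7, 4, 6, 5, 2
d = r₁ − r₂: 1, 6, -5, 1, -3, 1, -1
d²: 1, 36, 25, 1, 9, 1, 1; Σd² = 74
ρ = 1 − 6·74/(7·48) = 1 − 444/336 = -0.321

-0.321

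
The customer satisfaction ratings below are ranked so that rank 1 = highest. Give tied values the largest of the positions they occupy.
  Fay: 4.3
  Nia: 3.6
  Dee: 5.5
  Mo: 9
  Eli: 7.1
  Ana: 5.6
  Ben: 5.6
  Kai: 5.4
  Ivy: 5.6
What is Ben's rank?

Sorted (descending): 9, 7.1, 5.6, 5.6, 5.6, 5.5, 5.4, 4.3, 3.6
The 3 values of 5.6 occupy positions 3–5 → each gets rank 5.
Ben has value 5.6 → rank 5.

5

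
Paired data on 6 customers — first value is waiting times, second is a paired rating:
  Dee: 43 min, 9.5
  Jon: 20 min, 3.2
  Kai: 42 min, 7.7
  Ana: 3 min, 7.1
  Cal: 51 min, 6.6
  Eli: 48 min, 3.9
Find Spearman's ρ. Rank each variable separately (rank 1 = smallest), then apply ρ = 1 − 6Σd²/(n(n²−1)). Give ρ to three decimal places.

Ranks of variable 1: 4, 2, 3, 1, 6, 5
Ranks of variable 2: 6, 1, 5, 4, 3, 2
d = r₁ − r₂: -2, 1, -2, -3, 3, 3
d²: 4, 1, 4, 9, 9, 9; Σd² = 36
ρ = 1 − 6·36/(6·35) = 1 − 216/210 = -0.029

-0.029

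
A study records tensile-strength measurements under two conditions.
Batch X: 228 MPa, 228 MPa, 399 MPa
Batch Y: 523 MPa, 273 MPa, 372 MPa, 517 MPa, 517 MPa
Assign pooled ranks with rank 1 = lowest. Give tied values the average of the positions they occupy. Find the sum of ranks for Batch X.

8

Sorted (ascending): 228, 228, 273, 372, 399, 517, 517, 523
The 2 values of 228 occupy positions 1–2 → average rank (1+2)/2 = 1.5.
The 2 values of 517 occupy positions 6–7 → average rank (6+7)/2 = 6.5.
Batch X values → pooled ranks: 228→1.5, 228→1.5, 399→5
Rank sum = 1.5 + 1.5 + 5 = 8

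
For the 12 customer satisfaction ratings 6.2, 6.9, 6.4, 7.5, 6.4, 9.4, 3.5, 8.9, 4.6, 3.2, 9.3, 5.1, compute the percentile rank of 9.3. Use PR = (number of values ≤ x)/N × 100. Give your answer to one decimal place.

91.7

N = 12.
Strictly below 9.3: 10. Equal to 9.3: 1.
PR = 11/12 × 100 = 91.7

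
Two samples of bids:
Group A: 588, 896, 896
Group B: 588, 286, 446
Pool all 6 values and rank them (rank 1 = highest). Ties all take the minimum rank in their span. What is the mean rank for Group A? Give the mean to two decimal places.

1.67

Sorted (descending): 896, 896, 588, 588, 446, 286
The 2 values of 896 occupy positions 1–2 → each gets rank 1.
The 2 values of 588 occupy positions 3–4 → each gets rank 3.
Group A values → pooled ranks: 588→3, 896→1, 896→1
Mean rank = (3 + 1 + 1) / 3 = 1.67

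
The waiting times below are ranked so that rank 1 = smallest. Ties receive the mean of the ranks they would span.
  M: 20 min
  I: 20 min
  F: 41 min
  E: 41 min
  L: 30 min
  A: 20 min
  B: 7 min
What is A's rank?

Sorted (ascending): 7, 20, 20, 20, 30, 41, 41
The 3 values of 20 occupy positions 2–4 → average rank 3.
The 2 values of 41 occupy positions 6–7 → average rank (6+7)/2 = 6.5.
A has value 20 min → rank 3.

3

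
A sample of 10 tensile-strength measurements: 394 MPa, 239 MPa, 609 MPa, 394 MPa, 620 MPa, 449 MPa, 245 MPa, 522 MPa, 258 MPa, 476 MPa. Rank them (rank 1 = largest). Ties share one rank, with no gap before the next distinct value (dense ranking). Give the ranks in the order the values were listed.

6, 9, 2, 6, 1, 5, 8, 3, 7, 4

Sorted (descending): 620, 609, 522, 476, 449, 394, 394, 258, 245, 239
The 2 values of 394 share dense rank 6.
Remaining distinct values take the next consecutive integers.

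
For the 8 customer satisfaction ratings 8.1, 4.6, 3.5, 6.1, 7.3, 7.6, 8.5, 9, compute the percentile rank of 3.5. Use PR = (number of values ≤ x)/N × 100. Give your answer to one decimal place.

12.5

N = 8.
Strictly below 3.5: 0. Equal to 3.5: 1.
PR = 1/8 × 100 = 12.5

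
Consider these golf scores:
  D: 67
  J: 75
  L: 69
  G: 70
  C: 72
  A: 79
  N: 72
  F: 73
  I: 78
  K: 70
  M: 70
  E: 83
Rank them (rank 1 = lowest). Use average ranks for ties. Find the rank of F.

Sorted (ascending): 67, 69, 70, 70, 70, 72, 72, 73, 75, 78, 79, 83
The 3 values of 70 occupy positions 3–5 → average rank 4.
The 2 values of 72 occupy positions 6–7 → average rank (6+7)/2 = 6.5.
F has value 73 → rank 8.

8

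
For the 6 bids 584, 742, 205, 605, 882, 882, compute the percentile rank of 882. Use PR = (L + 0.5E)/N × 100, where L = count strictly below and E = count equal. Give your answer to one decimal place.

83.3

N = 6.
Strictly below 882: 4. Equal to 882: 2.
PR = (4 + 0.5·2)/6 × 100 = 83.3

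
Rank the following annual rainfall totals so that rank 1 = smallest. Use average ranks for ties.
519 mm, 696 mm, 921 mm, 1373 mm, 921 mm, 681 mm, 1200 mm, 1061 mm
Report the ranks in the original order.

Sorted (ascending): 519, 681, 696, 921, 921, 1061, 1200, 1373
The 2 values of 921 occupy positions 4–5 → average rank (4+5)/2 = 4.5.

1, 3, 4.5, 8, 4.5, 2, 7, 6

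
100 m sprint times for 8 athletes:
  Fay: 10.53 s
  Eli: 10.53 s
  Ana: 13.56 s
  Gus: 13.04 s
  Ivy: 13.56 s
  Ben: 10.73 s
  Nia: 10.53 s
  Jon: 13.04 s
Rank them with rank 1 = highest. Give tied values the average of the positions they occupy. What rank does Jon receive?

3.5

Sorted (descending): 13.56, 13.56, 13.04, 13.04, 10.73, 10.53, 10.53, 10.53
The 2 values of 13.56 occupy positions 1–2 → average rank (1+2)/2 = 1.5.
The 2 values of 13.04 occupy positions 3–4 → average rank (3+4)/2 = 3.5.
The 3 values of 10.53 occupy positions 6–8 → average rank 7.
Jon has value 13.04 s → rank 3.5.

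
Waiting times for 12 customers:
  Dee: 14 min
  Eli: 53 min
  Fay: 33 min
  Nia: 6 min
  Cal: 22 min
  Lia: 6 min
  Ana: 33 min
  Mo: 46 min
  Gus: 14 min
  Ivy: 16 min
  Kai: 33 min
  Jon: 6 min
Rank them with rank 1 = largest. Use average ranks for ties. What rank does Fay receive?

4

Sorted (descending): 53, 46, 33, 33, 33, 22, 16, 14, 14, 6, 6, 6
The 3 values of 33 occupy positions 3–5 → average rank 4.
The 2 values of 14 occupy positions 8–9 → average rank (8+9)/2 = 8.5.
The 3 values of 6 occupy positions 10–12 → average rank 11.
Fay has value 33 min → rank 4.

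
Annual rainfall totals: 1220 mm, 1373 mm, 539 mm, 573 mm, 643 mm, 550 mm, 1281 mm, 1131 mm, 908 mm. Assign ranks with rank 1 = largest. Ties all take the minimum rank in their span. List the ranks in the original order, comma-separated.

3, 1, 9, 7, 6, 8, 2, 4, 5

Sorted (descending): 1373, 1281, 1220, 1131, 908, 643, 573, 550, 539
No ties — each value takes its position as its rank.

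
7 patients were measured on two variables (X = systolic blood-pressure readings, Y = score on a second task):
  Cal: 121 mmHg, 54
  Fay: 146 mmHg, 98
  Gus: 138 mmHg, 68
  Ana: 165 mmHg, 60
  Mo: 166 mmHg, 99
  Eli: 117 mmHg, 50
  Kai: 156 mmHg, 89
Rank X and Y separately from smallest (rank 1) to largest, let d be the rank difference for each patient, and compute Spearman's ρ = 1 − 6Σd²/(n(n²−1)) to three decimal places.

0.750

Ranks of variable 1: 2, 4, 3, 6, 7, 1, 5
Ranks of variable 2: 2, 6, 4, 3, 7, 1, 5
d = r₁ − r₂: 0, -2, -1, 3, 0, 0, 0
d²: 0, 4, 1, 9, 0, 0, 0; Σd² = 14
ρ = 1 − 6·14/(7·48) = 1 − 84/336 = 0.750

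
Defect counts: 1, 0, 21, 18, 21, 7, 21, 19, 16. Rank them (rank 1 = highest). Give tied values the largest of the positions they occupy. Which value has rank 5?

18

Sorted (descending): 21, 21, 21, 19, 18, 16, 7, 1, 0
The 3 values of 21 occupy positions 1–3 → each gets rank 3.
Rank 5 → value 18.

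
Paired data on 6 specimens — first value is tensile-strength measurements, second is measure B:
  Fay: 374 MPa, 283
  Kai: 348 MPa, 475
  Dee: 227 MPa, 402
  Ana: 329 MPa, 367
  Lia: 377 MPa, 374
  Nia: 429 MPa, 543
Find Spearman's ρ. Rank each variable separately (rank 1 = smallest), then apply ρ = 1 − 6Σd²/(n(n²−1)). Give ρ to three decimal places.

0.257

Ranks of variable 1: 4, 3, 1, 2, 5, 6
Ranks of variable 2: 1, 5, 4, 2, 3, 6
d = r₁ − r₂: 3, -2, -3, 0, 2, 0
d²: 9, 4, 9, 0, 4, 0; Σd² = 26
ρ = 1 − 6·26/(6·35) = 1 − 156/210 = 0.257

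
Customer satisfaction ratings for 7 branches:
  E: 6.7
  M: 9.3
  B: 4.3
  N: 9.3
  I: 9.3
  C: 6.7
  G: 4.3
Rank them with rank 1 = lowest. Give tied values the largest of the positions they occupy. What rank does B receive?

Sorted (ascending): 4.3, 4.3, 6.7, 6.7, 9.3, 9.3, 9.3
The 2 values of 4.3 occupy positions 1–2 → each gets rank 2.
The 2 values of 6.7 occupy positions 3–4 → each gets rank 4.
The 3 values of 9.3 occupy positions 5–7 → each gets rank 7.
B has value 4.3 → rank 2.

2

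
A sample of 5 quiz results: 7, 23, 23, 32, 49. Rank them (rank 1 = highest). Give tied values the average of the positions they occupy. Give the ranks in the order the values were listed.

5, 3.5, 3.5, 2, 1

Sorted (descending): 49, 32, 23, 23, 7
The 2 values of 23 occupy positions 3–4 → average rank (3+4)/2 = 3.5.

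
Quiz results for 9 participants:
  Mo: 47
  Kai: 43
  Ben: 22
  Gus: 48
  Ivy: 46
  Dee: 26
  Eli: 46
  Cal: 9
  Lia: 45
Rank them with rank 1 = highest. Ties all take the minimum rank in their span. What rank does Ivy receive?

3

Sorted (descending): 48, 47, 46, 46, 45, 43, 26, 22, 9
The 2 values of 46 occupy positions 3–4 → each gets rank 3.
Ivy has value 46 → rank 3.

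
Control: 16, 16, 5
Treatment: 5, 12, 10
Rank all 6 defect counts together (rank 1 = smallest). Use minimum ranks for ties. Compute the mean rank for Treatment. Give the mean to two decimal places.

2.67

Sorted (ascending): 5, 5, 10, 12, 16, 16
The 2 values of 5 occupy positions 1–2 → each gets rank 1.
The 2 values of 16 occupy positions 5–6 → each gets rank 5.
Treatment values → pooled ranks: 5→1, 12→4, 10→3
Mean rank = (1 + 4 + 3) / 3 = 2.67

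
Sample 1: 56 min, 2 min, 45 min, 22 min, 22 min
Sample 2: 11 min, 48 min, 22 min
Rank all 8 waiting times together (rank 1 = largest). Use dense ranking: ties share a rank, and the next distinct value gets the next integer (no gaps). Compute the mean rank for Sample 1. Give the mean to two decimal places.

3.60

Sorted (descending): 56, 48, 45, 22, 22, 22, 11, 2
The 3 values of 22 share dense rank 4.
Remaining distinct values take the next consecutive integers.
Sample 1 values → pooled ranks: 56→1, 2→6, 45→3, 22→4, 22→4
Mean rank = (1 + 6 + 3 + 4 + 4) / 5 = 3.60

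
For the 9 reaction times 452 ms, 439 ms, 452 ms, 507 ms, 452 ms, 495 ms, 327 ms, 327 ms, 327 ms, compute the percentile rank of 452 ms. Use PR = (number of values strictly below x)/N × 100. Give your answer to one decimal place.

44.4

N = 9.
Strictly below 452: 4. Equal to 452: 3.
PR = 4/9 × 100 = 44.4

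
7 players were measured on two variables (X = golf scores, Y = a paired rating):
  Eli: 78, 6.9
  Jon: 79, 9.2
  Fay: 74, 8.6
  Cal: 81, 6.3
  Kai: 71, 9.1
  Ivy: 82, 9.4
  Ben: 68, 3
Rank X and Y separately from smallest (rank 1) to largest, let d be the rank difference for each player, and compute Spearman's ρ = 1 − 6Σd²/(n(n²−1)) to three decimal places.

Ranks of variable 1: 4, 5, 3, 6, 2, 7, 1
Ranks of variable 2: 3, 6, 4, 2, 5, 7, 1
d = r₁ − r₂: 1, -1, -1, 4, -3, 0, 0
d²: 1, 1, 1, 16, 9, 0, 0; Σd² = 28
ρ = 1 − 6·28/(7·48) = 1 − 168/336 = 0.500

0.500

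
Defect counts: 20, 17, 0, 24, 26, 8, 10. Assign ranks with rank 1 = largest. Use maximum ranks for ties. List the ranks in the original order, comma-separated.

3, 4, 7, 2, 1, 6, 5

Sorted (descending): 26, 24, 20, 17, 10, 8, 0
No ties — each value takes its position as its rank.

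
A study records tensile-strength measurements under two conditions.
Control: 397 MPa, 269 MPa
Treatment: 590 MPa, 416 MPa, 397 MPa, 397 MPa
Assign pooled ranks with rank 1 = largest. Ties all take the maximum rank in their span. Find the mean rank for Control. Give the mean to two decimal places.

5.50

Sorted (descending): 590, 416, 397, 397, 397, 269
The 3 values of 397 occupy positions 3–5 → each gets rank 5.
Control values → pooled ranks: 397→5, 269→6
Mean rank = (5 + 6) / 2 = 5.50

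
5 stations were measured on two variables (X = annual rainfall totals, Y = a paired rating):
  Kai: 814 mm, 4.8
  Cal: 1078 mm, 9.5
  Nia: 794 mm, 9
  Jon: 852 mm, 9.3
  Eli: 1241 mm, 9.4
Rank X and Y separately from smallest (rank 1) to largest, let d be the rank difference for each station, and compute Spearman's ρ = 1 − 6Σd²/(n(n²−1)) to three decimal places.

0.800

Ranks of variable 1: 2, 4, 1, 3, 5
Ranks of variable 2: 1, 5, 2, 3, 4
d = r₁ − r₂: 1, -1, -1, 0, 1
d²: 1, 1, 1, 0, 1; Σd² = 4
ρ = 1 − 6·4/(5·24) = 1 − 24/120 = 0.800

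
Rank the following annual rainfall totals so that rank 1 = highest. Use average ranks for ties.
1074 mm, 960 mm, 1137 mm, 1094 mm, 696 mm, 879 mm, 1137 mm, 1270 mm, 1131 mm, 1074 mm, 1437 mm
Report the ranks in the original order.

7.5, 9, 3.5, 6, 11, 10, 3.5, 2, 5, 7.5, 1

Sorted (descending): 1437, 1270, 1137, 1137, 1131, 1094, 1074, 1074, 960, 879, 696
The 2 values of 1137 occupy positions 3–4 → average rank (3+4)/2 = 3.5.
The 2 values of 1074 occupy positions 7–8 → average rank (7+8)/2 = 7.5.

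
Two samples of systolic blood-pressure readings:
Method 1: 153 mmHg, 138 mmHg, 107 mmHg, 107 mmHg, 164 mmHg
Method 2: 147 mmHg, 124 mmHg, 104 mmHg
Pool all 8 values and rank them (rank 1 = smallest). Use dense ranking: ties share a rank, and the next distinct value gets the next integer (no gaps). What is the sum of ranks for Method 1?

Sorted (ascending): 104, 107, 107, 124, 138, 147, 153, 164
The 2 values of 107 share dense rank 2.
Remaining distinct values take the next consecutive integers.
Method 1 values → pooled ranks: 153→6, 138→4, 107→2, 107→2, 164→7
Rank sum = 6 + 4 + 2 + 2 + 7 = 21

21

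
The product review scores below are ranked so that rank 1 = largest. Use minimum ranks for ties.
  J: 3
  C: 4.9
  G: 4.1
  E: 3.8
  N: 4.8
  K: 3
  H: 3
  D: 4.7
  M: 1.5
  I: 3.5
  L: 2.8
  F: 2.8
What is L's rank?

10

Sorted (descending): 4.9, 4.8, 4.7, 4.1, 3.8, 3.5, 3, 3, 3, 2.8, 2.8, 1.5
The 3 values of 3 occupy positions 7–9 → each gets rank 7.
The 2 values of 2.8 occupy positions 10–11 → each gets rank 10.
L has value 2.8 → rank 10.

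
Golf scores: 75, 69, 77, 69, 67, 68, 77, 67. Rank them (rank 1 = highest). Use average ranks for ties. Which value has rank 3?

75

Sorted (descending): 77, 77, 75, 69, 69, 68, 67, 67
The 2 values of 77 occupy positions 1–2 → average rank (1+2)/2 = 1.5.
The 2 values of 69 occupy positions 4–5 → average rank (4+5)/2 = 4.5.
The 2 values of 67 occupy positions 7–8 → average rank (7+8)/2 = 7.5.
Rank 3 → value 75.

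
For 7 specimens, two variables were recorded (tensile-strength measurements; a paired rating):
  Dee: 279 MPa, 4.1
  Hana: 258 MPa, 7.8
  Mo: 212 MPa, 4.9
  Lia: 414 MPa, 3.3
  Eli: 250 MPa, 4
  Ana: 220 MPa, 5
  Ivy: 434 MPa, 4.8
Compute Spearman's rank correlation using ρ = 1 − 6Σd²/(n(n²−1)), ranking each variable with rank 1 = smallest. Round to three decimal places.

-0.429

Ranks of variable 1: 5, 4, 1, 6, 3, 2, 7
Ranks of variable 2: 3, 7, 5, 1, 2, 6, 4
d = r₁ − r₂: 2, -3, -4, 5, 1, -4, 3
d²: 4, 9, 16, 25, 1, 16, 9; Σd² = 80
ρ = 1 − 6·80/(7·48) = 1 − 480/336 = -0.429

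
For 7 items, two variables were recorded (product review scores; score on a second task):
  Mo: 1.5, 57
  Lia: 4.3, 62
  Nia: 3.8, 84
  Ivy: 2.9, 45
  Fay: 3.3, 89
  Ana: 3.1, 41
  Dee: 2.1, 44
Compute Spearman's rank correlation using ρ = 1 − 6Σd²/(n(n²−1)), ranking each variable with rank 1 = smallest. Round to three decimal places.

0.536

Ranks of variable 1: 1, 7, 6, 3, 5, 4, 2
Ranks of variable 2: 4, 5, 6, 3, 7, 1, 2
d = r₁ − r₂: -3, 2, 0, 0, -2, 3, 0
d²: 9, 4, 0, 0, 4, 9, 0; Σd² = 26
ρ = 1 − 6·26/(7·48) = 1 − 156/336 = 0.536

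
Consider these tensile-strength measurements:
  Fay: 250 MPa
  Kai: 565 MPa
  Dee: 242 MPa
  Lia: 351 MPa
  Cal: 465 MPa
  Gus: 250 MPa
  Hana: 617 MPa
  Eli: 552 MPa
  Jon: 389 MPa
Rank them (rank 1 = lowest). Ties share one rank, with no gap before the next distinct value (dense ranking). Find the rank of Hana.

Sorted (ascending): 242, 250, 250, 351, 389, 465, 552, 565, 617
The 2 values of 250 share dense rank 2.
Remaining distinct values take the next consecutive integers.
Hana has value 617 MPa → rank 8.

8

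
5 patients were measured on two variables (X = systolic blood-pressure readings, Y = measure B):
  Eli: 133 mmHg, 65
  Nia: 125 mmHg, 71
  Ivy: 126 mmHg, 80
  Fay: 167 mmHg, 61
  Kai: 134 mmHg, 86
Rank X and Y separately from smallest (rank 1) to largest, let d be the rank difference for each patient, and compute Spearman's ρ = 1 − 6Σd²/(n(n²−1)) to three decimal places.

Ranks of variable 1: 3, 1, 2, 5, 4
Ranks of variable 2: 2, 3, 4, 1, 5
d = r₁ − r₂: 1, -2, -2, 4, -1
d²: 1, 4, 4, 16, 1; Σd² = 26
ρ = 1 − 6·26/(5·24) = 1 − 156/120 = -0.300

-0.300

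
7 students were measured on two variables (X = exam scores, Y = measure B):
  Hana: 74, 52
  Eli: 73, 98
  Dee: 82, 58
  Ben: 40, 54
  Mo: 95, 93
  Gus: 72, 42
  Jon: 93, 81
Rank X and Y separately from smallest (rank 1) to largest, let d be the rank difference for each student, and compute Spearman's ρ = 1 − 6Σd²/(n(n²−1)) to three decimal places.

0.500

Ranks of variable 1: 4, 3, 5, 1, 7, 2, 6
Ranks of variable 2: 2, 7, 4, 3, 6, 1, 5
d = r₁ − r₂: 2, -4, 1, -2, 1, 1, 1
d²: 4, 16, 1, 4, 1, 1, 1; Σd² = 28
ρ = 1 − 6·28/(7·48) = 1 − 168/336 = 0.500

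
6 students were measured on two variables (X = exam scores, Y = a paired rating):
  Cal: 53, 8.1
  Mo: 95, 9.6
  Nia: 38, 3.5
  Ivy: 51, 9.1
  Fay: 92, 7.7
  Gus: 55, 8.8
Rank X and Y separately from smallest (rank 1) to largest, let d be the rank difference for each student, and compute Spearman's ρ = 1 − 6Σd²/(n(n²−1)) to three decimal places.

Ranks of variable 1: 3, 6, 1, 2, 5, 4
Ranks of variable 2: 3, 6, 1, 5, 2, 4
d = r₁ − r₂: 0, 0, 0, -3, 3, 0
d²: 0, 0, 0, 9, 9, 0; Σd² = 18
ρ = 1 − 6·18/(6·35) = 1 − 108/210 = 0.486

0.486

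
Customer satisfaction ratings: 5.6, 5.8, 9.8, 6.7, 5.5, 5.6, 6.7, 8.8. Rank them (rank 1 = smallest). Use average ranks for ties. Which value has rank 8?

9.8

Sorted (ascending): 5.5, 5.6, 5.6, 5.8, 6.7, 6.7, 8.8, 9.8
The 2 values of 5.6 occupy positions 2–3 → average rank (2+3)/2 = 2.5.
The 2 values of 6.7 occupy positions 5–6 → average rank (5+6)/2 = 5.5.
Rank 8 → value 9.8.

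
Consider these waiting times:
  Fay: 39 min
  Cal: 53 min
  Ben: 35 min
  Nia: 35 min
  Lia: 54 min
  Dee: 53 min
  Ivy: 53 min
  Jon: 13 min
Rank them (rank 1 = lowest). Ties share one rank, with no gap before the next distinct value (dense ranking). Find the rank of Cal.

4

Sorted (ascending): 13, 35, 35, 39, 53, 53, 53, 54
The 2 values of 35 share dense rank 2.
The 3 values of 53 share dense rank 4.
Remaining distinct values take the next consecutive integers.
Cal has value 53 min → rank 4.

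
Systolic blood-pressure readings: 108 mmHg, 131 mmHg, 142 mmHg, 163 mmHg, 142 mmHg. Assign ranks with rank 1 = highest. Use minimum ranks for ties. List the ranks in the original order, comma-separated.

5, 4, 2, 1, 2

Sorted (descending): 163, 142, 142, 131, 108
The 2 values of 142 occupy positions 2–3 → each gets rank 2.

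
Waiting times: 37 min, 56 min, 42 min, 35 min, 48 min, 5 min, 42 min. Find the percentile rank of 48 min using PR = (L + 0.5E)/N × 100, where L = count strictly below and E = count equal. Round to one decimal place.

78.6

N = 7.
Strictly below 48: 5. Equal to 48: 1.
PR = (5 + 0.5·1)/7 × 100 = 78.6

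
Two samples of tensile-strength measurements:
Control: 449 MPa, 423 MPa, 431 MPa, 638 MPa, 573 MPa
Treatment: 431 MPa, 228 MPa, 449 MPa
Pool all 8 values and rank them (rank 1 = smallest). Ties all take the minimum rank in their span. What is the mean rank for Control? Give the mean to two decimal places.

5.00

Sorted (ascending): 228, 423, 431, 431, 449, 449, 573, 638
The 2 values of 431 occupy positions 3–4 → each gets rank 3.
The 2 values of 449 occupy positions 5–6 → each gets rank 5.
Control values → pooled ranks: 449→5, 423→2, 431→3, 638→8, 573→7
Mean rank = (5 + 2 + 3 + 8 + 7) / 5 = 5.00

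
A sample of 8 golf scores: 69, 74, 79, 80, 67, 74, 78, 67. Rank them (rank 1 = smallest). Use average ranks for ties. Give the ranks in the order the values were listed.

3, 4.5, 7, 8, 1.5, 4.5, 6, 1.5

Sorted (ascending): 67, 67, 69, 74, 74, 78, 79, 80
The 2 values of 67 occupy positions 1–2 → average rank (1+2)/2 = 1.5.
The 2 values of 74 occupy positions 4–5 → average rank (4+5)/2 = 4.5.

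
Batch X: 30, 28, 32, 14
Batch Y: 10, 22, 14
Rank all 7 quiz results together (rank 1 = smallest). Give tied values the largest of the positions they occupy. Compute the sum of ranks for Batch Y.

8

Sorted (ascending): 10, 14, 14, 22, 28, 30, 32
The 2 values of 14 occupy positions 2–3 → each gets rank 3.
Batch Y values → pooled ranks: 10→1, 22→4, 14→3
Rank sum = 1 + 4 + 3 = 8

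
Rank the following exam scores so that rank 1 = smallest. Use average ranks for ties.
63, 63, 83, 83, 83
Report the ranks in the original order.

Sorted (ascending): 63, 63, 83, 83, 83
The 2 values of 63 occupy positions 1–2 → average rank (1+2)/2 = 1.5.
The 3 values of 83 occupy positions 3–5 → average rank 4.

1.5, 1.5, 4, 4, 4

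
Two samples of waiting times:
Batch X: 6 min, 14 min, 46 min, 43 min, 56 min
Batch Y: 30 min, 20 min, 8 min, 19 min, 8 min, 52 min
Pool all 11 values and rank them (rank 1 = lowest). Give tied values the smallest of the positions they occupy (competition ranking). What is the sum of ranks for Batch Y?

32

Sorted (ascending): 6, 8, 8, 14, 19, 20, 30, 43, 46, 52, 56
The 2 values of 8 occupy positions 2–3 → each gets rank 2.
Batch Y values → pooled ranks: 30→7, 20→6, 8→2, 19→5, 8→2, 52→10
Rank sum = 7 + 6 + 2 + 5 + 2 + 10 = 32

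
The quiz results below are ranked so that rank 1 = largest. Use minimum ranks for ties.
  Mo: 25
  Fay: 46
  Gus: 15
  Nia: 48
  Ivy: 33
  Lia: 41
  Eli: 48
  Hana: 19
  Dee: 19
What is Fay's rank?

Sorted (descending): 48, 48, 46, 41, 33, 25, 19, 19, 15
The 2 values of 48 occupy positions 1–2 → each gets rank 1.
The 2 values of 19 occupy positions 7–8 → each gets rank 7.
Fay has value 46 → rank 3.

3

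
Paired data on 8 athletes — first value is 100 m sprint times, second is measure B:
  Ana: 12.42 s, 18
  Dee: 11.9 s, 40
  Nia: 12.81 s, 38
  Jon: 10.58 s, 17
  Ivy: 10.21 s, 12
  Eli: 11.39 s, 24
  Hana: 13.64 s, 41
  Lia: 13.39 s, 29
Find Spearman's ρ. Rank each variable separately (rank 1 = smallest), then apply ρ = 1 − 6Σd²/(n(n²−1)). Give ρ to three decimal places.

Ranks of variable 1: 5, 4, 6, 2, 1, 3, 8, 7
Ranks of variable 2: 3, 7, 6, 2, 1, 4, 8, 5
d = r₁ − r₂: 2, -3, 0, 0, 0, -1, 0, 2
d²: 4, 9, 0, 0, 0, 1, 0, 4; Σd² = 18
ρ = 1 − 6·18/(8·63) = 1 − 108/504 = 0.786

0.786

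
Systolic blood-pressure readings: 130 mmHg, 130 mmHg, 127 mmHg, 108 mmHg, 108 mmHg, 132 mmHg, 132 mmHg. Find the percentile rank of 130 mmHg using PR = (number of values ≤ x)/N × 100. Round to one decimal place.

N = 7.
Strictly below 130: 3. Equal to 130: 2.
PR = 5/7 × 100 = 71.4

71.4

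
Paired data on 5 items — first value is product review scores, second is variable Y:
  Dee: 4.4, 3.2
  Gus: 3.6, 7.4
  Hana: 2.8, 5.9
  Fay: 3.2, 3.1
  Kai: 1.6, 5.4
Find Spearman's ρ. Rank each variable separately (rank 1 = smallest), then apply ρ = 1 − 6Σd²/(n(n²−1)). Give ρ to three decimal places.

Ranks of variable 1: 5, 4, 2, 3, 1
Ranks of variable 2: 2, 5, 4, 1, 3
d = r₁ − r₂: 3, -1, -2, 2, -2
d²: 9, 1, 4, 4, 4; Σd² = 22
ρ = 1 − 6·22/(5·24) = 1 − 132/120 = -0.100

-0.100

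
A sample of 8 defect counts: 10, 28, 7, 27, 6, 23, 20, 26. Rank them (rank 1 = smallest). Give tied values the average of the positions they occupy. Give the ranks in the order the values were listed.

3, 8, 2, 7, 1, 5, 4, 6

Sorted (ascending): 6, 7, 10, 20, 23, 26, 27, 28
No ties — each value takes its position as its rank.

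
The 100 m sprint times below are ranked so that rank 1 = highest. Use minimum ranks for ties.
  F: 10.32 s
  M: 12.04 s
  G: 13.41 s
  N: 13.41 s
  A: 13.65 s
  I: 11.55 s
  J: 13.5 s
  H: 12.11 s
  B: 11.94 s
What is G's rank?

3

Sorted (descending): 13.65, 13.5, 13.41, 13.41, 12.11, 12.04, 11.94, 11.55, 10.32
The 2 values of 13.41 occupy positions 3–4 → each gets rank 3.
G has value 13.41 s → rank 3.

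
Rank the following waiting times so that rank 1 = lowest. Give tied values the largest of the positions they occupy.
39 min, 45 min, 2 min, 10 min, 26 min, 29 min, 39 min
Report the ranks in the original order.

Sorted (ascending): 2, 10, 26, 29, 39, 39, 45
The 2 values of 39 occupy positions 5–6 → each gets rank 6.

6, 7, 1, 2, 3, 4, 6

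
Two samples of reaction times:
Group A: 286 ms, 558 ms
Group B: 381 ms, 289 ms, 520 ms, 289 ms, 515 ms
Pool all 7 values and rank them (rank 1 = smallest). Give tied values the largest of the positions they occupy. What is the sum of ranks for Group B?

Sorted (ascending): 286, 289, 289, 381, 515, 520, 558
The 2 values of 289 occupy positions 2–3 → each gets rank 3.
Group B values → pooled ranks: 381→4, 289→3, 520→6, 289→3, 515→5
Rank sum = 4 + 3 + 6 + 3 + 5 = 21

21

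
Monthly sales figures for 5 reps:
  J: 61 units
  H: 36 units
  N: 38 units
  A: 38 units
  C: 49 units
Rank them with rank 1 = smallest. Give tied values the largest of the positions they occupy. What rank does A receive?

Sorted (ascending): 36, 38, 38, 49, 61
The 2 values of 38 occupy positions 2–3 → each gets rank 3.
A has value 38 units → rank 3.

3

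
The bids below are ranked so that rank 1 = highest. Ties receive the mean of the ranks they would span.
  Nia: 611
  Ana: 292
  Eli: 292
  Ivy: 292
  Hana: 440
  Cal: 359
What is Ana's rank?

Sorted (descending): 611, 440, 359, 292, 292, 292
The 3 values of 292 occupy positions 4–6 → average rank 5.
Ana has value 292 → rank 5.

5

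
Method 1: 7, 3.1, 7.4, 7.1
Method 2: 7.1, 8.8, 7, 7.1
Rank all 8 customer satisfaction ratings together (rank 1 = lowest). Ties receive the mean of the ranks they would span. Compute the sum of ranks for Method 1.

15.5

Sorted (ascending): 3.1, 7, 7, 7.1, 7.1, 7.1, 7.4, 8.8
The 2 values of 7 occupy positions 2–3 → average rank (2+3)/2 = 2.5.
The 3 values of 7.1 occupy positions 4–6 → average rank 5.
Method 1 values → pooled ranks: 7→2.5, 3.1→1, 7.4→7, 7.1→5
Rank sum = 2.5 + 1 + 7 + 5 = 15.5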